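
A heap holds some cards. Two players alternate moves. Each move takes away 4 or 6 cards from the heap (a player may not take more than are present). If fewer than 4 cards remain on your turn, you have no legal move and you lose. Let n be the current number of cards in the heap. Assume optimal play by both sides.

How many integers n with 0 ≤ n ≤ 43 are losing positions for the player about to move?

Classify positions by backward induction: terminal positions (no move available) are L. From any other position, the mover wins iff some move reaches an L.
n=0: no move → L
n=1: no move → L
n=2: no move → L
n=3: no move → L
n=4: reaches L-position 0 → W
n=5: reaches L-position 1 → W
n=6: reaches L-position 2 → W
n=7: reaches L-position 3 → W
n=8: reaches L-position 2 → W
n=9: reaches L-position 3 → W
n=10: only reaches 6(W), 4(W), all W → L
n=11: only reaches 7(W), 5(W), all W → L
n=12: only reaches 8(W), 6(W), all W → L
n=13: only reaches 9(W), 7(W), all W → L
n=14: reaches L-position 10 → W
n=15: reaches L-position 11 → W
n=16: reaches L-position 12 → W
n=17: reaches L-position 13 → W
n=18: reaches L-position 12 → W
n=19: reaches L-position 13 → W
n=20: only reaches 16(W), 14(W), all W → L
n=21: only reaches 17(W), 15(W), all W → L
n=22: only reaches 18(W), 16(W), all W → L
n=23: only reaches 19(W), 17(W), all W → L
n=24: reaches L-position 20 → W
n=25: reaches L-position 21 → W
n=26: reaches L-position 22 → W
n=27: reaches L-position 23 → W
n=28: reaches L-position 22 → W
n=29: reaches L-position 23 → W
n=30: only reaches 26(W), 24(W), all W → L
n=31: only reaches 27(W), 25(W), all W → L
n=32: only reaches 28(W), 26(W), all W → L
n=33: only reaches 29(W), 27(W), all W → L
n=34: reaches L-position 30 → W
n=35: reaches L-position 31 → W
n=36: reaches L-position 32 → W
n=37: reaches L-position 33 → W
n=38: reaches L-position 32 → W
n=39: reaches L-position 33 → W
n=40: only reaches 36(W), 34(W), all W → L
n=41: only reaches 37(W), 35(W), all W → L
n=42: only reaches 38(W), 36(W), all W → L
n=43: only reaches 39(W), 37(W), all W → L
L entries with 0 ≤ n ≤ 43: n = 0, 1, 2, 3, 10, 11, 12, 13, 20, 21, 22, 23, 30, 31, 32, 33, 40, 41, 42, 43; that makes 20.

20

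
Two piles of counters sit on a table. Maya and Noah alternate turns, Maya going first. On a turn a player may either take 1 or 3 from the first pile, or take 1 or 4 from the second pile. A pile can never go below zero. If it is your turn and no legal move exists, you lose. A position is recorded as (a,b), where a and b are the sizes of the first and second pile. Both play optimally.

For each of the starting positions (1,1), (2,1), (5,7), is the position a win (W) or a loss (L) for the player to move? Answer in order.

Work bottom-up. With no move the player to move loses. Otherwise the position is W if at least one move leads to an L position for the opponent, and L if every move leads to a W.
No move ever increases a pile, so every position that can arise here has a ≤ 5 and b ≤ 7; it is enough to label the cells with 0 ≤ a ≤ 5 and 0 ≤ b ≤ 7.
Every move lowers a or b (never raises either), so fill the grid row by row in increasing a, and left to right within a row: each cell's successors are then already labelled.
      b=0  b=1  b=2  b=3  b=4  b=5  b=6  b=7
a=0:    L    W    L    W    W    L    W    L
a=1:    W    L    W    L    W    W    L    W
a=2:    L    W    L    W    W    L    W    L
a=3:    W    L    W    L    W    W    L    W
a=4:    L    W    L    W    W    L    W    L
a=5:    W    L    W    L    W    W    L    W
Cells with no legal move (terminal, hence L): (0,0).
The remaining L cells, each justified by listing all of its moves:
(0,2): →(0,1)(W) only, which is W, so L
(0,5): →(0,4)(W), (0,1)(W) — all W, so L
(0,7): →(0,6)(W), (0,3)(W) — all W, so L
(1,1): →(0,1)(W), (1,0)(W) — all W, so L
(1,3): →(0,3)(W), (1,2)(W) — all W, so L
(1,6): →(0,6)(W), (1,5)(W), (1,2)(W) — all W, so L
(2,0): →(1,0)(W) only, which is W, so L
(2,2): →(1,2)(W), (2,1)(W) — all W, so L
(2,5): →(1,5)(W), (2,4)(W), (2,1)(W) — all W, so L
(2,7): →(1,7)(W), (2,6)(W), (2,3)(W) — all W, so L
(3,1): →(2,1)(W), (0,1)(W), (3,0)(W) — all W, so L
(3,3): →(2,3)(W), (0,3)(W), (3,2)(W) — all W, so L
(3,6): →(2,6)(W), (0,6)(W), (3,5)(W), (3,2)(W) — all W, so L
(4,0): →(3,0)(W), (1,0)(W) — all W, so L
(4,2): →(3,2)(W), (1,2)(W), (4,1)(W) — all W, so L
(4,5): →(3,5)(W), (1,5)(W), (4,4)(W), (4,1)(W) — all W, so L
(4,7): →(3,7)(W), (1,7)(W), (4,6)(W), (4,3)(W) — all W, so L
(5,1): →(4,1)(W), (2,1)(W), (5,0)(W) — all W, so L
(5,3): →(4,3)(W), (2,3)(W), (5,2)(W) — all W, so L
(5,6): →(4,6)(W), (2,6)(W), (5,5)(W), (5,2)(W) — all W, so L
Every other cell has at least one move into one of the L cells above, so it is W.
(1,1): one of the L cells justified above, so L
(2,1): the move to (1,1) reaches an L cell, so W
(5,7): the move to (4,7) reaches an L cell, so W

(1,1): L, (2,1): W, (5,7): W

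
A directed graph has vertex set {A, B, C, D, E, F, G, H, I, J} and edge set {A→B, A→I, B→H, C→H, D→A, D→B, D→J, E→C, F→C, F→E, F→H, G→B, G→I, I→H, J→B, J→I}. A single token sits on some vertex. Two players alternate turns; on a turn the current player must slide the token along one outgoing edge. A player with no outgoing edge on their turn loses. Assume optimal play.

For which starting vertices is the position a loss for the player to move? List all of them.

Build the W/L table. Terminal = L. A non-terminal position is W if it has a move to some L; otherwise it is L.
Every edge goes from a vertex to one that appears earlier in the order H, I, B, A, C, J, G, D, E, F, so processing vertices in that order labels each vertex after all of its successors.
H: no outgoing edge → L
I: can move to H, which is L ⇒ W
B: can move to H, which is L ⇒ W
A: moves to B(W), I(W); every one is W ⇒ L
C: can move to H, which is L ⇒ W
J: moves to B(W), I(W); every one is W ⇒ L
G: moves to B(W), I(W); every one is W ⇒ L
D: can move to J, which is L ⇒ W
E: the only move is to C(W), a W ⇒ L
F: can move to E, which is L ⇒ W
Reading off the rows marked L gives the requested list; there are 5 such vertices.

A, E, G, H, J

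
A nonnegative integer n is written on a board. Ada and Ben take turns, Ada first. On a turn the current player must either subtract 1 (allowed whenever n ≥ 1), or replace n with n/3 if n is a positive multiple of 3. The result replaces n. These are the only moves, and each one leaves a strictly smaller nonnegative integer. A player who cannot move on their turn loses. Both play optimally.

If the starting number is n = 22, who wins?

Ben wins.

Label each position W (a win for the player to move) or L (a loss). A position with no legal move is L; any other position is W exactly when some move reaches an L, and L when every move reaches a W.
n=0: no move → L
n=1: W (go to 0, an L position)
n=2: L (sole option 1(W) is W)
n=3: W (go to 2, an L position)
n=4: L (sole option 3(W) is W)
n=5: W (go to 4, an L position)
n=6: W (go to 2, an L position)
n=7: L (sole option 6(W) is W)
n=8: W (go to 7, an L position)
n=9: L (options 3(W), 8(W) are all W)
n=10: W (go to 9, an L position)
n=11: L (sole option 10(W) is W)
n=12: W (go to 4, an L position)
n=13: L (sole option 12(W) is W)
n=14: W (go to 13, an L position)
n=15: L (options 5(W), 14(W) are all W)
n=16: W (go to 15, an L position)
n=17: L (sole option 16(W) is W)
n=18: W (go to 17, an L position)
n=19: L (sole option 18(W) is W)
n=20: W (go to 19, an L position)
n=21: W (go to 7, an L position)
n=22: L (sole option 21(W) is W)
Every move from 22 reaches a W position, so the mover loses.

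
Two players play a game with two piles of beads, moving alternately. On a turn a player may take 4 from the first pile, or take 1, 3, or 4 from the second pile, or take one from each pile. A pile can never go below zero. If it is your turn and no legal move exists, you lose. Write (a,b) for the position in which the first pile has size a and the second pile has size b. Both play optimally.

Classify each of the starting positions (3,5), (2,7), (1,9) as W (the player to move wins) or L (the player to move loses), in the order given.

(3,5): W, (2,7): L, (1,9): L

Use the standard recursion: the mover loses at a terminal position; elsewhere, the mover wins exactly when some move hands the opponent an L position.
No move ever increases a pile, so every position that can arise here has a ≤ 3 and b ≤ 9; it is enough to label the cells with 0 ≤ a ≤ 3 and 0 ≤ b ≤ 9.
Every move lowers a or b (never raises either), so fill the grid row by row in increasing a, and left to right within a row: each cell's successors are then already labelled.
      b=0  b=1  b=2  b=3  b=4  b=5  b=6  b=7  b=8  b=9
a=0:    L    W    L    W    W    W    W    L    W    L
a=1:    L    W    L    W    W    W    W    L    W    L
a=2:    L    W    L    W    W    W    W    L    W    L
a=3:    L    W    L    W    W    W    W    L    W    L
Cells with no legal move (terminal, hence L): (0,0), (1,0), (2,0), (3,0).
The remaining L cells, each justified by listing all of its moves:
(0,2): only reaches (0,1)(W), which is W → L
(0,7): only reaches (0,6)(W), (0,4)(W), (0,3)(W), all W → L
(0,9): only reaches (0,8)(W), (0,6)(W), (0,5)(W), all W → L
(1,2): only reaches (1,1)(W), (0,1)(W), all W → L
(1,7): only reaches (1,6)(W), (1,4)(W), (1,3)(W), (0,6)(W), all W → L
(1,9): only reaches (1,8)(W), (1,6)(W), (1,5)(W), (0,8)(W), all W → L
(2,2): only reaches (2,1)(W), (1,1)(W), all W → L
(2,7): only reaches (2,6)(W), (2,4)(W), (2,3)(W), (1,6)(W), all W → L
(2,9): only reaches (2,8)(W), (2,6)(W), (2,5)(W), (1,8)(W), all W → L
(3,2): only reaches (3,1)(W), (2,1)(W), all W → L
(3,7): only reaches (3,6)(W), (3,4)(W), (3,3)(W), (2,6)(W), all W → L
(3,9): only reaches (3,8)(W), (3,6)(W), (3,5)(W), (2,8)(W), all W → L
Every other cell has at least one move into one of the L cells above, so it is W.
(3,5): the move to (3,2) reaches an L cell, so W
(2,7): one of the L cells justified above, so L
(1,9): one of the L cells justified above, so L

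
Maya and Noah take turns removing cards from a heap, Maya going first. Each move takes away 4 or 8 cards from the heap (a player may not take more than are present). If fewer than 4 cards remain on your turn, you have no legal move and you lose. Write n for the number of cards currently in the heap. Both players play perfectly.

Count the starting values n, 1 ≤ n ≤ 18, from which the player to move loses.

7

Use the standard recursion: the mover loses at a terminal position; elsewhere, the mover wins exactly when some move hands the opponent an L position.
n=0: no move → L
n=1: no move → L
n=2: no move → L
n=3: no move → L
n=4: →0(L), so W
n=5: →1(L), so W
n=6: →2(L), so W
n=7: →3(L), so W
n=8: →0(L), so W
n=9: →1(L), so W
n=10: →2(L), so W
n=11: →3(L), so W
n=12: →8(W), 4(W) — all W, so L
n=13: →9(W), 5(W) — all W, so L
n=14: →10(W), 6(W) — all W, so L
n=15: →11(W), 7(W) — all W, so L
n=16: →12(L), so W
n=17: →13(L), so W
n=18: →14(L), so W
L entries with 1 ≤ n ≤ 18 (n=0 is outside the asked range and is not counted): n = 1, 2, 3, 12, 13, 14, 15; that makes 7.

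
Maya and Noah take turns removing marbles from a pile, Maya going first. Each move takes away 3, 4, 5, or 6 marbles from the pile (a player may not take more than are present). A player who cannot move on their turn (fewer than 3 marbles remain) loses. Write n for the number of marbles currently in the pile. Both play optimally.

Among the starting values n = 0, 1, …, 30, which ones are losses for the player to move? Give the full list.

Work bottom-up. With no move the player to move loses. Otherwise the position is W if at least one move leads to an L position for the opponent, and L if every move leads to a W.
n=0: no move → L
n=1: no move → L
n=2: no move → L
n=3: can move to 0, which is L ⇒ W
n=4: can move to 1, which is L ⇒ W
n=5: can move to 2, which is L ⇒ W
n=6: can move to 2, which is L ⇒ W
n=7: can move to 2, which is L ⇒ W
n=8: can move to 2, which is L ⇒ W
n=9: moves to 6(W), 5(W), 4(W), 3(W); every one is W ⇒ L
n=10: moves to 7(W), 6(W), 5(W), 4(W); every one is W ⇒ L
n=11: moves to 8(W), 7(W), 6(W), 5(W); every one is W ⇒ L
n=12: can move to 9, which is L ⇒ W
n=13: can move to 10, which is L ⇒ W
n=14: can move to 11, which is L ⇒ W
n=15: can move to 11, which is L ⇒ W
n=16: can move to 11, which is L ⇒ W
n=17: can move to 11, which is L ⇒ W
n=18: moves to 15(W), 14(W), 13(W), 12(W); every one is W ⇒ L
n=19: moves to 16(W), 15(W), 14(W), 13(W); every one is W ⇒ L
n=20: moves to 17(W), 16(W), 15(W), 14(W); every one is W ⇒ L
n=21: can move to 18, which is L ⇒ W
n=22: can move to 19, which is L ⇒ W
n=23: can move to 20, which is L ⇒ W
n=24: can move to 20, which is L ⇒ W
n=25: can move to 20, which is L ⇒ W
n=26: can move to 20, which is L ⇒ W
n=27: moves to 24(W), 23(W), 22(W), 21(W); every one is W ⇒ L
n=28: moves to 25(W), 24(W), 23(W), 22(W); every one is W ⇒ L
n=29: moves to 26(W), 25(W), 24(W), 23(W); every one is W ⇒ L
n=30: can move to 27, which is L ⇒ W
The losing starting values of n are exactly the entries labelled L in this table (12 of them).

0, 1, 2, 9, 10, 11, 18, 19, 20, 27, 28, 29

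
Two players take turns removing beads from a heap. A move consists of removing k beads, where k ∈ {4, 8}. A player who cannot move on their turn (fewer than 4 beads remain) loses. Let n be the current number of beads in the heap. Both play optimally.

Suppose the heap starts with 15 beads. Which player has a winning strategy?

Work bottom-up. With no move the player to move loses. Otherwise the position is W if at least one move leads to an L position for the opponent, and L if every move leads to a W.
n=0: no move → L
n=1: no move → L
n=2: no move → L
n=3: no move → L
n=4: →0(L), so W
n=5: →1(L), so W
n=6: →2(L), so W
n=7: →3(L), so W
n=8: →0(L), so W
n=9: →1(L), so W
n=10: →2(L), so W
n=11: →3(L), so W
n=12: →8(W), 4(W) — all W, so L
n=13: →9(W), 5(W) — all W, so L
n=14: →10(W), 6(W) — all W, so L
n=15: →11(W), 7(W) — all W, so L
Every move from 15 reaches a W position, so the mover loses.

The second player wins.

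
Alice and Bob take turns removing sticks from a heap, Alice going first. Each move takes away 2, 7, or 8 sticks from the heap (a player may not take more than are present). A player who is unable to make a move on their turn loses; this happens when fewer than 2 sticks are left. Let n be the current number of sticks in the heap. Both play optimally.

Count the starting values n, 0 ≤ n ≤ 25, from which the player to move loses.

11

Use the standard recursion: the mover loses at a terminal position; elsewhere, the mover wins exactly when some move hands the opponent an L position.
n=0: no move → L
n=1: no move → L
n=2: →0(L), so W
n=3: →1(L), so W
n=4: →2(W) only, which is W, so L
n=5: →3(W) only, which is W, so L
n=6: →4(L), so W
n=7: →5(L), so W
n=8: →1(L), so W
n=9: →1(L), so W
n=10: →8(W), 3(W), 2(W) — all W, so L
n=11: →4(L), so W
n=12: →10(L), so W
n=13: →5(L), so W
n=14: →12(W), 7(W), 6(W) — all W, so L
n=15: →13(W), 8(W), 7(W) — all W, so L
n=16: →14(L), so W
n=17: →15(L), so W
n=18: →10(L), so W
n=19: →17(W), 12(W), 11(W) — all W, so L
n=20: →18(W), 13(W), 12(W) — all W, so L
n=21: →19(L), so W
n=22: →20(L), so W
n=23: →15(L), so W
n=24: →22(W), 17(W), 16(W) — all W, so L
n=25: →23(W), 18(W), 17(W) — all W, so L
L entries with 0 ≤ n ≤ 25: n = 0, 1, 4, 5, 10, 14, 15, 19, 20, 24, 25; that makes 11.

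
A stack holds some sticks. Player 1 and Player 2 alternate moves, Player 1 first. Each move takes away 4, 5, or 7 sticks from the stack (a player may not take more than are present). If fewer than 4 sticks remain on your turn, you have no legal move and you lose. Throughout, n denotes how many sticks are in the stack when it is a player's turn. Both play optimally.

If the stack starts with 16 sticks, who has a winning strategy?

Player 1 wins.

Label each position W (a win for the player to move) or L (a loss). A position with no legal move is L; any other position is W exactly when some move reaches an L, and L when every move reaches a W.
n=0: no move → L
n=1: no move → L
n=2: no move → L
n=3: no move → L
n=4: reaches L-position 0 → W
n=5: reaches L-position 1 → W
n=6: reaches L-position 2 → W
n=7: reaches L-position 3 → W
n=8: reaches L-position 3 → W
n=9: reaches L-position 2 → W
n=10: reaches L-position 3 → W
n=11: only reaches 7(W), 6(W), 4(W), all W → L
n=12: only reaches 8(W), 7(W), 5(W), all W → L
n=13: only reaches 9(W), 8(W), 6(W), all W → L
n=14: only reaches 10(W), 9(W), 7(W), all W → L
n=15: reaches L-position 11 → W
n=16: reaches L-position 12 → W
From 16 Player 1 can remove 4, leaving 12, reaching an L position.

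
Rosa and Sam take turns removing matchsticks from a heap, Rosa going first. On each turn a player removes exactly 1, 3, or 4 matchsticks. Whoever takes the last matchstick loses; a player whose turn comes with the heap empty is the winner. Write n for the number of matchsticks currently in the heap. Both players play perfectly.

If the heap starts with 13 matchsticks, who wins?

Rosa wins.

Compute win/loss labels from the base case upward. A position with no move is W. Any other position is W if it can reach an L in one move, else L.
n=0: no move; the opponent has just taken the last matchstick and therefore loses → W
n=1: the only move is to 0(W), a W ⇒ L
n=2: can move to 1, which is L ⇒ W
n=3: moves to 2(W), 0(W); every one is W ⇒ L
n=4: can move to 3, which is L ⇒ W
n=5: can move to 1, which is L ⇒ W
n=6: can move to 3, which is L ⇒ W
n=7: can move to 3, which is L ⇒ W
n=8: moves to 7(W), 5(W), 4(W); every one is W ⇒ L
n=9: can move to 8, which is L ⇒ W
n=10: moves to 9(W), 7(W), 6(W); every one is W ⇒ L
n=11: can move to 10, which is L ⇒ W
n=12: can move to 8, which is L ⇒ W
n=13: can move to 10, which is L ⇒ W
The starting position 13 is W: Rosa should remove 3, leaving 10, handing over an L position.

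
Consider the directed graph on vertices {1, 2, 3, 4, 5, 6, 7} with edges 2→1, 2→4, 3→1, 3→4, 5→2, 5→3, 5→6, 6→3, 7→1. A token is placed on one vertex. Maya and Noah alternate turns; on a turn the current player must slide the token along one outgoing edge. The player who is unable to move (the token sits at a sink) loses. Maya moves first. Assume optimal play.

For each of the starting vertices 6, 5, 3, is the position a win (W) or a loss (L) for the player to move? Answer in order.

Label each position W (a win for the player to move) or L (a loss). A position with no legal move is L; any other position is W exactly when some move reaches an L, and L when every move reaches a W.
Every edge goes from a vertex to one that appears earlier in the order 4, 1, 2, 3, 7, 6, 5, so processing vertices in that order labels each vertex after all of its successors.
4: no outgoing edge → L
1: no outgoing edge → L
2: reaches L-position 1 → W
3: reaches L-position 1 → W
7: reaches L-position 1 → W
6: only reaches 3(W), which is W → L
5: reaches L-position 6 → W

6: L, 5: W, 3: W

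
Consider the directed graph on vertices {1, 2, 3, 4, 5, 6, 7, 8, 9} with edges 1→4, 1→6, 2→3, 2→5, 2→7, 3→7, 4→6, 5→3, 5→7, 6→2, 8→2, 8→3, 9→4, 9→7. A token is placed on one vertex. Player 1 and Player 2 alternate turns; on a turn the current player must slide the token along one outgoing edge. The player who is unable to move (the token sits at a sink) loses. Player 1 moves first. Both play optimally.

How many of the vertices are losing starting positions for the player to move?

Use the standard recursion: the mover loses at a terminal position; elsewhere, the mover wins exactly when some move hands the opponent an L position.
Every edge goes from a vertex to one that appears earlier in the order 7, 3, 5, 2, 6, 4, 8, 1, 9, so processing vertices in that order labels each vertex after all of its successors.
7: no outgoing edge → L
3: W (go to 7, an L position)
5: W (go to 7, an L position)
2: W (go to 7, an L position)
6: L (sole option 2(W) is W)
4: W (go to 6, an L position)
8: L (options 2(W), 3(W) are all W)
1: W (go to 6, an L position)
9: W (go to 7, an L position)
The L vertices are 6, 7, 8; that is 3 in all.

3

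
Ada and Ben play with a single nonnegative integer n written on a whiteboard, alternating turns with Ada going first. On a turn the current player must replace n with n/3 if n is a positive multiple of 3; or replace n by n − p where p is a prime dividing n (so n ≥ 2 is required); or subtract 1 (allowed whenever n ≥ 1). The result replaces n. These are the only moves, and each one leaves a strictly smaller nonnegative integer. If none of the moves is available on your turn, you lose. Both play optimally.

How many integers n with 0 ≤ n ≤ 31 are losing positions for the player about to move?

8

Positions with no move are L. A position that does have a move is losing for the player to move precisely when every available move leads to a winning position for the opponent. Fill in the labels:
n=0: no move → L
n=1: can move to 0, which is L ⇒ W
n=2: can move to 0, which is L ⇒ W
n=3: can move to 0, which is L ⇒ W
n=4: moves to 2(W), 3(W); every one is W ⇒ L
n=5: can move to 0, which is L ⇒ W
n=6: can move to 4, which is L ⇒ W
n=7: can move to 0, which is L ⇒ W
n=8: moves to 6(W), 7(W); every one is W ⇒ L
n=9: can move to 8, which is L ⇒ W
n=10: can move to 8, which is L ⇒ W
n=11: can move to 0, which is L ⇒ W
n=12: can move to 4, which is L ⇒ W
n=13: can move to 0, which is L ⇒ W
n=14: moves to 7(W), 12(W), 13(W); every one is W ⇒ L
n=15: can move to 14, which is L ⇒ W
n=16: can move to 14, which is L ⇒ W
n=17: can move to 0, which is L ⇒ W
n=18: moves to 6(W), 15(W), 16(W), 17(W); every one is W ⇒ L
n=19: can move to 0, which is L ⇒ W
n=20: can move to 18, which is L ⇒ W
n=21: can move to 14, which is L ⇒ W
n=22: moves to 11(W), 20(W), 21(W); every one is W ⇒ L
n=23: can move to 0, which is L ⇒ W
n=24: can move to 8, which is L ⇒ W
n=25: moves to 20(W), 24(W); every one is W ⇒ L
n=26: can move to 25, which is L ⇒ W
n=27: moves to 9(W), 24(W), 26(W); every one is W ⇒ L
n=28: can move to 27, which is L ⇒ W
n=29: can move to 0, which is L ⇒ W
n=30: can move to 25, which is L ⇒ W
n=31: can move to 0, which is L ⇒ W
L entries with 0 ≤ n ≤ 31: n = 0, 4, 8, 14, 18, 22, 25, 27; that makes 8.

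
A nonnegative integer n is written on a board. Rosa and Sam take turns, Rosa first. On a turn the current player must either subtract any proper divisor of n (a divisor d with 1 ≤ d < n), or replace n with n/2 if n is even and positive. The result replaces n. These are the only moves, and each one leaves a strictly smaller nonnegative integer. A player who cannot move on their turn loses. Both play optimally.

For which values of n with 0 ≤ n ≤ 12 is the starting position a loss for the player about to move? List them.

Positions with no move are L. A position that does have a move is losing for the player to move precisely when every available move leads to a winning position for the opponent. Fill in the labels:
n=0: no move → L
n=1: no move → L
n=2: →1(L), so W
n=3: →2(W) only, which is W, so L
n=4: →3(L), so W
n=5: →4(W) only, which is W, so L
n=6: →3(L), so W
n=7: →6(W) only, which is W, so L
n=8: →7(L), so W
n=9: →6(W), 8(W) — all W, so L
n=10: →5(L), so W
n=11: →10(W) only, which is W, so L
n=12: →9(L), so W
Reading off the rows marked L gives the requested list; there are 7 such values of n.

0, 1, 3, 5, 7, 9, 11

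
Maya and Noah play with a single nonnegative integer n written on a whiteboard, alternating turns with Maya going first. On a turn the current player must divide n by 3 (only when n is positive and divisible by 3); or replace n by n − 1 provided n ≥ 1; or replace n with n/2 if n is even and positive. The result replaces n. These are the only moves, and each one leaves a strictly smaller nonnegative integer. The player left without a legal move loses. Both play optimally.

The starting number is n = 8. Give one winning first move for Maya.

Use the standard recursion: the mover loses at a terminal position; elsewhere, the mover wins exactly when some move hands the opponent an L position.
n=0: no move → L
n=1: can move to 0, which is L ⇒ W
n=2: the only move is to 1(W), a W ⇒ L
n=3: can move to 2, which is L ⇒ W
n=4: can move to 2, which is L ⇒ W
n=5: the only move is to 4(W), a W ⇒ L
n=6: can move to 2, which is L ⇒ W
n=7: the only move is to 6(W), a W ⇒ L
n=8: can move to 7, which is L ⇒ W
From 8, the L positions reachable in one move are: 7.

Move to 7.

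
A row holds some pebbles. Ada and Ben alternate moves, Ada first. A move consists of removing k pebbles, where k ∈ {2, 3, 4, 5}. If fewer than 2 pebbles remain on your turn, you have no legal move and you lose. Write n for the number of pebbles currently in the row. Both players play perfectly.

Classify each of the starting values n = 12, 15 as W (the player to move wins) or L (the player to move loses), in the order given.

12: W, 15: L

Label each position W (a win for the player to move) or L (a loss). A position with no legal move is L; any other position is W exactly when some move reaches an L, and L when every move reaches a W.
n=0: no move → L
n=1: no move → L
n=2: can move to 0, which is L ⇒ W
n=3: can move to 1, which is L ⇒ W
n=4: can move to 1, which is L ⇒ W
n=5: can move to 1, which is L ⇒ W
n=6: can move to 1, which is L ⇒ W
n=7: moves to 5(W), 4(W), 3(W), 2(W); every one is W ⇒ L
n=8: moves to 6(W), 5(W), 4(W), 3(W); every one is W ⇒ L
n=9: can move to 7, which is L ⇒ W
n=10: can move to 8, which is L ⇒ W
n=11: can move to 8, which is L ⇒ W
n=12: can move to 8, which is L ⇒ W
n=13: can move to 8, which is L ⇒ W
n=14: moves to 12(W), 11(W), 10(W), 9(W); every one is W ⇒ L
n=15: moves to 13(W), 12(W), 11(W), 10(W); every one is W ⇒ L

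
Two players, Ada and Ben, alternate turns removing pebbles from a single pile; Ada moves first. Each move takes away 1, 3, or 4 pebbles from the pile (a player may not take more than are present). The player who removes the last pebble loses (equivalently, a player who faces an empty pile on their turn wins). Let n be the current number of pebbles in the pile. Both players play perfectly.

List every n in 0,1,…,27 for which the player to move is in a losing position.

Classify positions by backward induction: terminal positions (no move available) are W. From any other position, the mover wins iff some move reaches an L.
n=0: no move; the opponent has just taken the last pebble and therefore loses → W
n=1: →0(W) only, which is W, so L
n=2: →1(L), so W
n=3: →2(W), 0(W) — all W, so L
n=4: →3(L), so W
n=5: →1(L), so W
n=6: →3(L), so W
n=7: →3(L), so W
n=8: →7(W), 5(W), 4(W) — all W, so L
n=9: →8(L), so W
n=10: →9(W), 7(W), 6(W) — all W, so L
n=11: →10(L), so W
n=12: →8(L), so W
n=13: →10(L), so W
n=14: →10(L), so W
n=15: →14(W), 12(W), 11(W) — all W, so L
n=16: →15(L), so W
n=17: →16(W), 14(W), 13(W) — all W, so L
n=18: →17(L), so W
n=19: →15(L), so W
n=20: →17(L), so W
n=21: →17(L), so W
n=22: →21(W), 19(W), 18(W) — all W, so L
n=23: →22(L), so W
n=24: →23(W), 21(W), 20(W) — all W, so L
n=25: →24(L), so W
n=26: →22(L), so W
n=27: →24(L), so W
Reading off the rows marked L gives the requested list; there are 8 such values of n.

1, 3, 8, 10, 15, 17, 22, 24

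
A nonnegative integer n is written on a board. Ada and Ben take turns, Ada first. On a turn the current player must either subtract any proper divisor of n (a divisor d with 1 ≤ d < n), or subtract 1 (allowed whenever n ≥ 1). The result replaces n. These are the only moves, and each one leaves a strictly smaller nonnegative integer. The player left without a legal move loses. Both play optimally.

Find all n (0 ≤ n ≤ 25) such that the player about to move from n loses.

0, 2, 5, 7, 9, 11, 13, 15, 17, 19, 21, 23, 25

Work bottom-up. With no move the player to move loses. Otherwise the position is W if at least one move leads to an L position for the opponent, and L if every move leads to a W.
n=0: no move → L
n=1: →0(L), so W
n=2: →1(W) only, which is W, so L
n=3: →2(L), so W
n=4: →2(L), so W
n=5: →4(W) only, which is W, so L
n=6: →5(L), so W
n=7: →6(W) only, which is W, so L
n=8: →7(L), so W
n=9: →6(W), 8(W) — all W, so L
n=10: →5(L), so W
n=11: →10(W) only, which is W, so L
n=12: →9(L), so W
n=13: →12(W) only, which is W, so L
n=14: →7(L), so W
n=15: →10(W), 12(W), 14(W) — all W, so L
n=16: →15(L), so W
n=17: →16(W) only, which is W, so L
n=18: →9(L), so W
n=19: →18(W) only, which is W, so L
n=20: →15(L), so W
n=21: →14(W), 18(W), 20(W) — all W, so L
n=22: →11(L), so W
n=23: →22(W) only, which is W, so L
n=24: →21(L), so W
n=25: →20(W), 24(W) — all W, so L
Reading off the rows marked L gives the requested list; there are 13 such values of n.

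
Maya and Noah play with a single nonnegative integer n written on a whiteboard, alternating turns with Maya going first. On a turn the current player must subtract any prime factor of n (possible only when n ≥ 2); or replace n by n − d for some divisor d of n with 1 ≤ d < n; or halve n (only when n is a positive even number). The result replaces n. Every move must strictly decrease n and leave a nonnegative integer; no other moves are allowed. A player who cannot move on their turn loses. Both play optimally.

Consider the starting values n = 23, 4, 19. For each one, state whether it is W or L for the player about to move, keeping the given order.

23: W, 4: L, 19: W

Label each position W (a win for the player to move) or L (a loss). A position with no legal move is L; any other position is W exactly when some move reaches an L, and L when every move reaches a W.
n=0: no move → L
n=1: no move → L
n=2: can move to 0, which is L ⇒ W
n=3: can move to 0, which is L ⇒ W
n=4: moves to 2(W), 3(W); every one is W ⇒ L
n=5: can move to 0, which is L ⇒ W
n=6: can move to 4, which is L ⇒ W
n=7: can move to 0, which is L ⇒ W
n=8: can move to 4, which is L ⇒ W
n=9: moves to 6(W), 8(W); every one is W ⇒ L
n=10: can move to 9, which is L ⇒ W
n=11: can move to 0, which is L ⇒ W
n=12: can move to 9, which is L ⇒ W
n=13: can move to 0, which is L ⇒ W
n=14: moves to 7(W), 12(W), 13(W); every one is W ⇒ L
n=15: can move to 14, which is L ⇒ W
n=16: can move to 14, which is L ⇒ W
n=17: can move to 0, which is L ⇒ W
n=18: can move to 9, which is L ⇒ W
n=19: can move to 0, which is L ⇒ W
n=20: moves to 10(W), 15(W), 16(W), 18(W), 19(W); every one is W ⇒ L
n=21: can move to 14, which is L ⇒ W
n=22: can move to 20, which is L ⇒ W
n=23: can move to 0, which is L ⇒ W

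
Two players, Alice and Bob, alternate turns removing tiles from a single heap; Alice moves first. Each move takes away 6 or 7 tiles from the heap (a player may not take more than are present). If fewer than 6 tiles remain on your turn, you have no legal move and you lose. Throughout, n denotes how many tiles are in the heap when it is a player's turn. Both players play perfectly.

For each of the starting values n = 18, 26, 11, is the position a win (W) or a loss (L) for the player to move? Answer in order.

18: L, 26: L, 11: W

Compute win/loss labels from the base case upward. A position with no move is L. Any other position is W if it can reach an L in one move, else L.
n=0: no move → L
n=1: no move → L
n=2: no move → L
n=3: no move → L
n=4: no move → L
n=5: no move → L
n=6: →0(L), so W
n=7: →1(L), so W
n=8: →2(L), so W
n=9: →3(L), so W
n=10: →4(L), so W
n=11: →5(L), so W
n=12: →5(L), so W
n=13: →7(W), 6(W) — all W, so L
n=14: →8(W), 7(W) — all W, so L
n=15: →9(W), 8(W) — all W, so L
n=16: →10(W), 9(W) — all W, so L
n=17: →11(W), 10(W) — all W, so L
n=18: →12(W), 11(W) — all W, so L
n=19: →13(L), so W
n=20: →14(L), so W
n=21: →15(L), so W
n=22: →16(L), so W
n=23: →17(L), so W
n=24: →18(L), so W
n=25: →18(L), so W
n=26: →20(W), 19(W) — all W, so L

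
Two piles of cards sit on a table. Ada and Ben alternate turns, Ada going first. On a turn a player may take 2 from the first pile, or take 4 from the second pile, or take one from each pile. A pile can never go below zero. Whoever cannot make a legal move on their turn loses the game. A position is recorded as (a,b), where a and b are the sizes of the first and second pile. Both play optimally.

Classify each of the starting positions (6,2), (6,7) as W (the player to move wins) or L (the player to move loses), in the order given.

Label each position W (a win for the player to move) or L (a loss). A position with no legal move is L; any other position is W exactly when some move reaches an L, and L when every move reaches a W.
No move ever increases a pile, so every position that can arise here has a ≤ 6 and b ≤ 7; it is enough to label the cells with 0 ≤ a ≤ 6 and 0 ≤ b ≤ 7.
Every move lowers a or b (never raises either), so fill the grid row by row in increasing a, and left to right within a row: each cell's successors are then already labelled.
      b=0  b=1  b=2  b=3  b=4  b=5  b=6  b=7
a=0:    L    L    L    L    W    W    W    W
a=1:    L    W    W    W    W    L    L    L
a=2:    W    W    W    W    L    L    W    W
a=3:    W    L    L    L    L    W    W    W
a=4:    L    L    W    W    W    W    L    L
a=5:    L    W    W    W    W    L    L    W
a=6:    W    W    L    L    L    L    W    W
Cells with no legal move (terminal, hence L): (0,0), (0,1), (0,2), (0,3), (1,0).
The remaining L cells, each justified by listing all of its moves:
(1,5): moves to (1,1)(W), (0,4)(W); every one is W ⇒ L
(1,6): moves to (1,2)(W), (0,5)(W); every one is W ⇒ L
(1,7): moves to (1,3)(W), (0,6)(W); every one is W ⇒ L
(2,4): moves to (0,4)(W), (2,0)(W), (1,3)(W); every one is W ⇒ L
(2,5): moves to (0,5)(W), (2,1)(W), (1,4)(W); every one is W ⇒ L
(3,1): moves to (1,1)(W), (2,0)(W); every one is W ⇒ L
(3,2): moves to (1,2)(W), (2,1)(W); every one is W ⇒ L
(3,3): moves to (1,3)(W), (2,2)(W); every one is W ⇒ L
(3,4): moves to (1,4)(W), (3,0)(W), (2,3)(W); every one is W ⇒ L
(4,0): the only move is to (2,0)(W), a W ⇒ L
(4,1): moves to (2,1)(W), (3,0)(W); every one is W ⇒ L
(4,6): moves to (2,6)(W), (4,2)(W), (3,5)(W); every one is W ⇒ L
(4,7): moves to (2,7)(W), (4,3)(W), (3,6)(W); every one is W ⇒ L
(5,0): the only move is to (3,0)(W), a W ⇒ L
(5,5): moves to (3,5)(W), (5,1)(W), (4,4)(W); every one is W ⇒ L
(5,6): moves to (3,6)(W), (5,2)(W), (4,5)(W); every one is W ⇒ L
(6,2): moves to (4,2)(W), (5,1)(W); every one is W ⇒ L
(6,3): moves to (4,3)(W), (5,2)(W); every one is W ⇒ L
(6,4): moves to (4,4)(W), (6,0)(W), (5,3)(W); every one is W ⇒ L
(6,5): moves to (4,5)(W), (6,1)(W), (5,4)(W); every one is W ⇒ L
Every other cell has at least one move into one of the L cells above, so it is W.
(6,2): one of the L cells justified above, so L
(6,7): the move to (4,7) reaches an L cell, so W

(6,2): L, (6,7): W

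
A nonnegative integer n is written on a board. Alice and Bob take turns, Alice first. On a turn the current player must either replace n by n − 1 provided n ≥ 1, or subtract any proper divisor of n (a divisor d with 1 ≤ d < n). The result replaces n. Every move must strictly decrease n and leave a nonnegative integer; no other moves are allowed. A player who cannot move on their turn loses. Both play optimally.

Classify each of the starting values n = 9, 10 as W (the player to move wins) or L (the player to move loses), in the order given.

Use the standard recursion: the mover loses at a terminal position; elsewhere, the mover wins exactly when some move hands the opponent an L position.
n=0: no move → L
n=1: W (go to 0, an L position)
n=2: L (sole option 1(W) is W)
n=3: W (go to 2, an L position)
n=4: W (go to 2, an L position)
n=5: L (sole option 4(W) is W)
n=6: W (go to 5, an L position)
n=7: L (sole option 6(W) is W)
n=8: W (go to 7, an L position)
n=9: L (options 6(W), 8(W) are all W)
n=10: W (go to 5, an L position)

9: L, 10: W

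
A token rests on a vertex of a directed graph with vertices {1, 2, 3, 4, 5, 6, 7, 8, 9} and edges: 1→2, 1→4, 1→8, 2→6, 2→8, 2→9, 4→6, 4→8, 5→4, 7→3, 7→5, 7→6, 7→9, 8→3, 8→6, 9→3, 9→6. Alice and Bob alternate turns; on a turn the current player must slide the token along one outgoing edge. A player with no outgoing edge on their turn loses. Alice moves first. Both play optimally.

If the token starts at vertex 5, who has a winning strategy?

Bob wins.

Work bottom-up. With no move the player to move loses. Otherwise the position is W if at least one move leads to an L position for the opponent, and L if every move leads to a W.
Every edge goes from a vertex to one that appears earlier in the order 3, 6, 8, 4, 9, 5, 2, 7, 1, so processing vertices in that order labels each vertex after all of its successors.
3: no outgoing edge → L
6: no outgoing edge → L
8: can move to 6, which is L ⇒ W
4: can move to 6, which is L ⇒ W
9: can move to 6, which is L ⇒ W
5: the only move is to 4(W), a W ⇒ L
2: can move to 6, which is L ⇒ W
7: can move to 5, which is L ⇒ W
1: moves to 2(W), 4(W), 8(W); every one is W ⇒ L
Every move from 5 reaches a W position, so the mover loses.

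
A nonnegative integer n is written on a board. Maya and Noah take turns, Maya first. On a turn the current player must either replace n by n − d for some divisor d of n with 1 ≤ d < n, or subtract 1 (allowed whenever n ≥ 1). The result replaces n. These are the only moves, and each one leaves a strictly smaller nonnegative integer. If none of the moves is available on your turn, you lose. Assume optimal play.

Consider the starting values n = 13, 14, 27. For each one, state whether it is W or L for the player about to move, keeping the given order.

13: L, 14: W, 27: L

Compute win/loss labels from the base case upward. A position with no move is L. Any other position is W if it can reach an L in one move, else L.
n=0: no move → L
n=1: W (go to 0, an L position)
n=2: L (sole option 1(W) is W)
n=3: W (go to 2, an L position)
n=4: W (go to 2, an L position)
n=5: L (sole option 4(W) is W)
n=6: W (go to 5, an L position)
n=7: L (sole option 6(W) is W)
n=8: W (go to 7, an L position)
n=9: L (options 6(W), 8(W) are all W)
n=10: W (go to 5, an L position)
n=11: L (sole option 10(W) is W)
n=12: W (go to 9, an L position)
n=13: L (sole option 12(W) is W)
n=14: W (go to 7, an L position)
n=15: L (options 10(W), 12(W), 14(W) are all W)
n=16: W (go to 15, an L position)
n=17: L (sole option 16(W) is W)
n=18: W (go to 9, an L position)
n=19: L (sole option 18(W) is W)
n=20: W (go to 15, an L position)
n=21: L (options 14(W), 18(W), 20(W) are all W)
n=22: W (go to 11, an L position)
n=23: L (sole option 22(W) is W)
n=24: W (go to 21, an L position)
n=25: L (options 20(W), 24(W) are all W)
n=26: W (go to 13, an L position)
n=27: L (options 18(W), 24(W), 26(W) are all W)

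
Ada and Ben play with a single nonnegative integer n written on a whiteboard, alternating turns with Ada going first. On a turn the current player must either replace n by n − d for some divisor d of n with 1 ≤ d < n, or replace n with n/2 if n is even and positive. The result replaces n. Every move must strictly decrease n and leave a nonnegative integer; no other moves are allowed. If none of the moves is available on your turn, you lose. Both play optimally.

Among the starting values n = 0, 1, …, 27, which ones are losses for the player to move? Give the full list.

0, 1, 3, 5, 7, 9, 11, 13, 15, 17, 19, 21, 23, 25, 27

Build the W/L table. Terminal = L. A non-terminal position is W if it has a move to some L; otherwise it is L.
n=0: no move → L
n=1: no move → L
n=2: can move to 1, which is L ⇒ W
n=3: the only move is to 2(W), a W ⇒ L
n=4: can move to 3, which is L ⇒ W
n=5: the only move is to 4(W), a W ⇒ L
n=6: can move to 3, which is L ⇒ W
n=7: the only move is to 6(W), a W ⇒ L
n=8: can move to 7, which is L ⇒ W
n=9: moves to 6(W), 8(W); every one is W ⇒ L
n=10: can move to 5, which is L ⇒ W
n=11: the only move is to 10(W), a W ⇒ L
n=12: can move to 9, which is L ⇒ W
n=13: the only move is to 12(W), a W ⇒ L
n=14: can move to 7, which is L ⇒ W
n=15: moves to 10(W), 12(W), 14(W); every one is W ⇒ L
n=16: can move to 15, which is L ⇒ W
n=17: the only move is to 16(W), a W ⇒ L
n=18: can move to 9, which is L ⇒ W
n=19: the only move is to 18(W), a W ⇒ L
n=20: can move to 15, which is L ⇒ W
n=21: moves to 14(W), 18(W), 20(W); every one is W ⇒ L
n=22: can move to 11, which is L ⇒ W
n=23: the only move is to 22(W), a W ⇒ L
n=24: can move to 21, which is L ⇒ W
n=25: moves to 20(W), 24(W); every one is W ⇒ L
n=26: can move to 13, which is L ⇒ W
n=27: moves to 18(W), 24(W), 26(W); every one is W ⇒ L
The losing starting values of n are exactly the entries labelled L in this table (15 of them).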